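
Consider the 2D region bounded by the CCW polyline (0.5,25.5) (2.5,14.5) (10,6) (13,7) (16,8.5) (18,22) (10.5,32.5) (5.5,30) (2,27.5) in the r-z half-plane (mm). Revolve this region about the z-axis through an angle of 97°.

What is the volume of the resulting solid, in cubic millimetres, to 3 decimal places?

Volume = 5019.795 mm³

Profile (r,z), 9 vertices: (0.5,25.5) (2.5,14.5) (10,6) (13,7) (16,8.5) (18,22) (10.5,32.5) (5.5,30) (2,27.5)
edge 0: (0.5,25.5)→(2.5,14.5)  cross = 0.5·14.5 − 2.5·25.5 = -56.5000; (r_i+r_j)·cross = 3·-56.5000 = -169.5000
edge 1: (2.5,14.5)→(10,6)  cross = 2.5·6 − 10·14.5 = -130.0000; (r_i+r_j)·cross = 12.5·-130.0000 = -1625.0000
edge 2: (10,6)→(13,7)  cross = 10·7 − 13·6 = -8.0000; (r_i+r_j)·cross = 23·-8.0000 = -184.0000
edge 3: (13,7)→(16,8.5)  cross = 13·8.5 − 16·7 = -1.5000; (r_i+r_j)·cross = 29·-1.5000 = -43.5000
edge 4: (16,8.5)→(18,22)  cross = 16·22 − 18·8.5 = 199.0000; (r_i+r_j)·cross = 34·199.0000 = 6766.0000
edge 5: (18,22)→(10.5,32.5)  cross = 18·32.5 − 10.5·22 = 354.0000; (r_i+r_j)·cross = 28.5·354.0000 = 10089.0000
edge 6: (10.5,32.5)→(5.5,30)  cross = 10.5·30 − 5.5·32.5 = 136.2500; (r_i+r_j)·cross = 16·136.2500 = 2180.0000
edge 7: (5.5,30)→(2,27.5)  cross = 5.5·27.5 − 2·30 = 91.2500; (r_i+r_j)·cross = 7.5·91.2500 = 684.3750
edge 8: (2,27.5)→(0.5,25.5)  cross = 2·25.5 − 0.5·27.5 = 37.2500; (r_i+r_j)·cross = 2.5·37.2500 = 93.1250
Σcross = 621.7500 → A = |Σcross|/2 = 310.8750 mm²
Σ(r_i+r_j)·cross = 17790.5000 → first moment M = |Σ|/6 = 2965.0833
R_c = M/A = 2965.0833/310.8750 = 9.5379 mm
θ = 97° = 1.692969 rad
V = θ·R_c·A = 1.692969·9.5379·310.8750 = 5019.795 mm³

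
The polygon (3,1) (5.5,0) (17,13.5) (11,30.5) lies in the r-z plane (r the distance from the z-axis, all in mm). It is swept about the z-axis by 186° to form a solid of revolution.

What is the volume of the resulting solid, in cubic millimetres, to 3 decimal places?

Profile (r,z), 4 vertices: (3,1) (5.5,0) (17,13.5) (11,30.5)
edge 0: (3,1)→(5.5,0)  cross = 3·0 − 5.5·1 = -5.5000; (r_i+r_j)·cross = 8.5·-5.5000 = -46.7500
edge 1: (5.5,0)→(17,13.5)  cross = 5.5·13.5 − 17·0 = 74.2500; (r_i+r_j)·cross = 22.5·74.2500 = 1670.6250
edge 2: (17,13.5)→(11,30.5)  cross = 17·30.5 − 11·13.5 = 370.0000; (r_i+r_j)·cross = 28·370.0000 = 10360.0000
edge 3: (11,30.5)→(3,1)  cross = 11·1 − 3·30.5 = -80.5000; (r_i+r_j)·cross = 14·-80.5000 = -1127.0000
Σcross = 358.2500 → A = |Σcross|/2 = 179.1250 mm²
Σ(r_i+r_j)·cross = 10856.8750 → first moment M = |Σ|/6 = 1809.4792
R_c = M/A = 1809.4792/179.1250 = 10.1018 mm
θ = 186° = 3.246312 rad
V = θ·R_c·A = 3.246312·10.1018·179.1250 = 5874.135 mm³

Volume = 5874.135 mm³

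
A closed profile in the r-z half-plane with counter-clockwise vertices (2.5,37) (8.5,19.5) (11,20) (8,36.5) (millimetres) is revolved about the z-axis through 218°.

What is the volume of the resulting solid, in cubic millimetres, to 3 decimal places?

Profile (r,z), 4 vertices: (2.5,37) (8.5,19.5) (11,20) (8,36.5)
edge 0: (2.5,37)→(8.5,19.5)  cross = 2.5·19.5 − 8.5·37 = -265.7500; (r_i+r_j)·cross = 11·-265.7500 = -2923.2500
edge 1: (8.5,19.5)→(11,20)  cross = 8.5·20 − 11·19.5 = -44.5000; (r_i+r_j)·cross = 19.5·-44.5000 = -867.7500
edge 2: (11,20)→(8,36.5)  cross = 11·36.5 − 8·20 = 241.5000; (r_i+r_j)·cross = 19·241.5000 = 4588.5000
edge 3: (8,36.5)→(2.5,37)  cross = 8·37 − 2.5·36.5 = 204.7500; (r_i+r_j)·cross = 10.5·204.7500 = 2149.8750
Σcross = 136.0000 → A = |Σcross|/2 = 68.0000 mm²
Σ(r_i+r_j)·cross = 2947.3750 → first moment M = |Σ|/6 = 491.2292
R_c = M/A = 491.2292/68.0000 = 7.2240 mm
θ = 218° = 3.804818 rad
V = θ·R_c·A = 3.804818·7.2240·68.0000 = 1869.037 mm³

Volume = 1869.037 mm³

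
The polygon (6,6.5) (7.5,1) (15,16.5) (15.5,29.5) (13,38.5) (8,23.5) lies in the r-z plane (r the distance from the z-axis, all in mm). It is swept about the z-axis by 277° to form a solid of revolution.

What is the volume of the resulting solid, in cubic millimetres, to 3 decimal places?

Volume = 9946.910 mm³

Profile (r,z), 6 vertices: (6,6.5) (7.5,1) (15,16.5) (15.5,29.5) (13,38.5) (8,23.5)
edge 0: (6,6.5)→(7.5,1)  cross = 6·1 − 7.5·6.5 = -42.7500; (r_i+r_j)·cross = 13.5·-42.7500 = -577.1250
edge 1: (7.5,1)→(15,16.5)  cross = 7.5·16.5 − 15·1 = 108.7500; (r_i+r_j)·cross = 22.5·108.7500 = 2446.8750
edge 2: (15,16.5)→(15.5,29.5)  cross = 15·29.5 − 15.5·16.5 = 186.7500; (r_i+r_j)·cross = 30.5·186.7500 = 5695.8750
edge 3: (15.5,29.5)→(13,38.5)  cross = 15.5·38.5 − 13·29.5 = 213.2500; (r_i+r_j)·cross = 28.5·213.2500 = 6077.6250
edge 4: (13,38.5)→(8,23.5)  cross = 13·23.5 − 8·38.5 = -2.5000; (r_i+r_j)·cross = 21·-2.5000 = -52.5000
edge 5: (8,23.5)→(6,6.5)  cross = 8·6.5 − 6·23.5 = -89.0000; (r_i+r_j)·cross = 14·-89.0000 = -1246.0000
Σcross = 374.5000 → A = |Σcross|/2 = 187.2500 mm²
Σ(r_i+r_j)·cross = 12344.7500 → first moment M = |Σ|/6 = 2057.4583
R_c = M/A = 2057.4583/187.2500 = 10.9878 mm
θ = 277° = 4.834562 rad
V = θ·R_c·A = 4.834562·10.9878·187.2500 = 9946.910 mm³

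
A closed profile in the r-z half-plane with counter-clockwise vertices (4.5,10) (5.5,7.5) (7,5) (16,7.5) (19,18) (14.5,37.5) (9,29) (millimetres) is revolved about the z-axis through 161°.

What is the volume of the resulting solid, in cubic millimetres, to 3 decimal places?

Profile (r,z), 7 vertices: (4.5,10) (5.5,7.5) (7,5) (16,7.5) (19,18) (14.5,37.5) (9,29)
edge 0: (4.5,10)→(5.5,7.5)  cross = 4.5·7.5 − 5.5·10 = -21.2500; (r_i+r_j)·cross = 10·-21.2500 = -212.5000
edge 1: (5.5,7.5)→(7,5)  cross = 5.5·5 − 7·7.5 = -25.0000; (r_i+r_j)·cross = 12.5·-25.0000 = -312.5000
edge 2: (7,5)→(16,7.5)  cross = 7·7.5 − 16·5 = -27.5000; (r_i+r_j)·cross = 23·-27.5000 = -632.5000
edge 3: (16,7.5)→(19,18)  cross = 16·18 − 19·7.5 = 145.5000; (r_i+r_j)·cross = 35·145.5000 = 5092.5000
edge 4: (19,18)→(14.5,37.5)  cross = 19·37.5 − 14.5·18 = 451.5000; (r_i+r_j)·cross = 33.5·451.5000 = 15125.2500
edge 5: (14.5,37.5)→(9,29)  cross = 14.5·29 − 9·37.5 = 83.0000; (r_i+r_j)·cross = 23.5·83.0000 = 1950.5000
edge 6: (9,29)→(4.5,10)  cross = 9·10 − 4.5·29 = -40.5000; (r_i+r_j)·cross = 13.5·-40.5000 = -546.7500
Σcross = 565.7500 → A = |Σcross|/2 = 282.8750 mm²
Σ(r_i+r_j)·cross = 20464.0000 → first moment M = |Σ|/6 = 3410.6667
R_c = M/A = 3410.6667/282.8750 = 12.0572 mm
θ = 161° = 2.809980 rad
V = θ·R_c·A = 2.809980·12.0572·282.8750 = 9583.905 mm³

Volume = 9583.905 mm³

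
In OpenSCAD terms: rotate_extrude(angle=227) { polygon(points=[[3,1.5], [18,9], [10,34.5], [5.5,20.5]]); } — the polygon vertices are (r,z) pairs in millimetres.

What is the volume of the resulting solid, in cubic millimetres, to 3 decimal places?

Volume = 9674.788 mm³

Profile (r,z), 4 vertices: (3,1.5) (18,9) (10,34.5) (5.5,20.5)
edge 0: (3,1.5)→(18,9)  cross = 3·9 − 18·1.5 = 0.0000; (r_i+r_j)·cross = 21·0.0000 = 0.0000
edge 1: (18,9)→(10,34.5)  cross = 18·34.5 − 10·9 = 531.0000; (r_i+r_j)·cross = 28·531.0000 = 14868.0000
edge 2: (10,34.5)→(5.5,20.5)  cross = 10·20.5 − 5.5·34.5 = 15.2500; (r_i+r_j)·cross = 15.5·15.2500 = 236.3750
edge 3: (5.5,20.5)→(3,1.5)  cross = 5.5·1.5 − 3·20.5 = -53.2500; (r_i+r_j)·cross = 8.5·-53.2500 = -452.6250
Σcross = 493.0000 → A = |Σcross|/2 = 246.5000 mm²
Σ(r_i+r_j)·cross = 14651.7500 → first moment M = |Σ|/6 = 2441.9583
R_c = M/A = 2441.9583/246.5000 = 9.9065 mm
θ = 227° = 3.961897 rad
V = θ·R_c·A = 3.961897·9.9065·246.5000 = 9674.788 mm³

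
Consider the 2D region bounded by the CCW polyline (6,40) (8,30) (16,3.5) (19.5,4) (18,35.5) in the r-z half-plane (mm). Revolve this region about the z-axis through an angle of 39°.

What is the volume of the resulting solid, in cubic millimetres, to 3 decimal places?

Volume = 2548.970 mm³

Profile (r,z), 5 vertices: (6,40) (8,30) (16,3.5) (19.5,4) (18,35.5)
edge 0: (6,40)→(8,30)  cross = 6·30 − 8·40 = -140.0000; (r_i+r_j)·cross = 14·-140.0000 = -1960.0000
edge 1: (8,30)→(16,3.5)  cross = 8·3.5 − 16·30 = -452.0000; (r_i+r_j)·cross = 24·-452.0000 = -10848.0000
edge 2: (16,3.5)→(19.5,4)  cross = 16·4 − 19.5·3.5 = -4.2500; (r_i+r_j)·cross = 35.5·-4.2500 = -150.8750
edge 3: (19.5,4)→(18,35.5)  cross = 19.5·35.5 − 18·4 = 620.2500; (r_i+r_j)·cross = 37.5·620.2500 = 23259.3750
edge 4: (18,35.5)→(6,40)  cross = 18·40 − 6·35.5 = 507.0000; (r_i+r_j)·cross = 24·507.0000 = 12168.0000
Σcross = 531.0000 → A = |Σcross|/2 = 265.5000 mm²
Σ(r_i+r_j)·cross = 22468.5000 → first moment M = |Σ|/6 = 3744.7500
R_c = M/A = 3744.7500/265.5000 = 14.1045 mm
θ = 39° = 0.680678 rad
V = θ·R_c·A = 0.680678·14.1045·265.5000 = 2548.970 mm³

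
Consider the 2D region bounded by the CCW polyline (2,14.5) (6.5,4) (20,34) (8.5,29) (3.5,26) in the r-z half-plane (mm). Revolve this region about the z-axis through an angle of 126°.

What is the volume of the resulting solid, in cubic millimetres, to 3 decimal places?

Profile (r,z), 5 vertices: (2,14.5) (6.5,4) (20,34) (8.5,29) (3.5,26)
edge 0: (2,14.5)→(6.5,4)  cross = 2·4 − 6.5·14.5 = -86.2500; (r_i+r_j)·cross = 8.5·-86.2500 = -733.1250
edge 1: (6.5,4)→(20,34)  cross = 6.5·34 − 20·4 = 141.0000; (r_i+r_j)·cross = 26.5·141.0000 = 3736.5000
edge 2: (20,34)→(8.5,29)  cross = 20·29 − 8.5·34 = 291.0000; (r_i+r_j)·cross = 28.5·291.0000 = 8293.5000
edge 3: (8.5,29)→(3.5,26)  cross = 8.5·26 − 3.5·29 = 119.5000; (r_i+r_j)·cross = 12·119.5000 = 1434.0000
edge 4: (3.5,26)→(2,14.5)  cross = 3.5·14.5 − 2·26 = -1.2500; (r_i+r_j)·cross = 5.5·-1.2500 = -6.8750
Σcross = 464.0000 → A = |Σcross|/2 = 232.0000 mm²
Σ(r_i+r_j)·cross = 12724.0000 → first moment M = |Σ|/6 = 2120.6667
R_c = M/A = 2120.6667/232.0000 = 9.1408 mm
θ = 126° = 2.199115 rad
V = θ·R_c·A = 2.199115·9.1408·232.0000 = 4663.590 mm³

Volume = 4663.590 mm³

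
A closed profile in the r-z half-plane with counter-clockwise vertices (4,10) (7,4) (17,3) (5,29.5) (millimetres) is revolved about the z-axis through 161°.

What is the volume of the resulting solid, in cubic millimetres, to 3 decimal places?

Profile (r,z), 4 vertices: (4,10) (7,4) (17,3) (5,29.5)
edge 0: (4,10)→(7,4)  cross = 4·4 − 7·10 = -54.0000; (r_i+r_j)·cross = 11·-54.0000 = -594.0000
edge 1: (7,4)→(17,3)  cross = 7·3 − 17·4 = -47.0000; (r_i+r_j)·cross = 24·-47.0000 = -1128.0000
edge 2: (17,3)→(5,29.5)  cross = 17·29.5 − 5·3 = 486.5000; (r_i+r_j)·cross = 22·486.5000 = 10703.0000
edge 3: (5,29.5)→(4,10)  cross = 5·10 − 4·29.5 = -68.0000; (r_i+r_j)·cross = 9·-68.0000 = -612.0000
Σcross = 317.5000 → A = |Σcross|/2 = 158.7500 mm²
Σ(r_i+r_j)·cross = 8369.0000 → first moment M = |Σ|/6 = 1394.8333
R_c = M/A = 1394.8333/158.7500 = 8.7864 mm
θ = 161° = 2.809980 rad
V = θ·R_c·A = 2.809980·8.7864·158.7500 = 3919.454 mm³

Volume = 3919.454 mm³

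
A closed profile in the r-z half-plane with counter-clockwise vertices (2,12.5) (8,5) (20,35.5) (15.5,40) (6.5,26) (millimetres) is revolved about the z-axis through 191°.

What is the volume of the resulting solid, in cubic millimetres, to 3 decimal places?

Volume = 9174.426 mm³

Profile (r,z), 5 vertices: (2,12.5) (8,5) (20,35.5) (15.5,40) (6.5,26)
edge 0: (2,12.5)→(8,5)  cross = 2·5 − 8·12.5 = -90.0000; (r_i+r_j)·cross = 10·-90.0000 = -900.0000
edge 1: (8,5)→(20,35.5)  cross = 8·35.5 − 20·5 = 184.0000; (r_i+r_j)·cross = 28·184.0000 = 5152.0000
edge 2: (20,35.5)→(15.5,40)  cross = 20·40 − 15.5·35.5 = 249.7500; (r_i+r_j)·cross = 35.5·249.7500 = 8866.1250
edge 3: (15.5,40)→(6.5,26)  cross = 15.5·26 − 6.5·40 = 143.0000; (r_i+r_j)·cross = 22·143.0000 = 3146.0000
edge 4: (6.5,26)→(2,12.5)  cross = 6.5·12.5 − 2·26 = 29.2500; (r_i+r_j)·cross = 8.5·29.2500 = 248.6250
Σcross = 516.0000 → A = |Σcross|/2 = 258.0000 mm²
Σ(r_i+r_j)·cross = 16512.7500 → first moment M = |Σ|/6 = 2752.1250
R_c = M/A = 2752.1250/258.0000 = 10.6672 mm
θ = 191° = 3.333579 rad
V = θ·R_c·A = 3.333579·10.6672·258.0000 = 9174.426 mm³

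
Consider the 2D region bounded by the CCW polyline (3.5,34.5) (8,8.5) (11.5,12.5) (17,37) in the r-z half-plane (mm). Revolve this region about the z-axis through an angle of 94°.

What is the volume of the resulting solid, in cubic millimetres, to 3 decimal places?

Profile (r,z), 4 vertices: (3.5,34.5) (8,8.5) (11.5,12.5) (17,37)
edge 0: (3.5,34.5)→(8,8.5)  cross = 3.5·8.5 − 8·34.5 = -246.2500; (r_i+r_j)·cross = 11.5·-246.2500 = -2831.8750
edge 1: (8,8.5)→(11.5,12.5)  cross = 8·12.5 − 11.5·8.5 = 2.2500; (r_i+r_j)·cross = 19.5·2.2500 = 43.8750
edge 2: (11.5,12.5)→(17,37)  cross = 11.5·37 − 17·12.5 = 213.0000; (r_i+r_j)·cross = 28.5·213.0000 = 6070.5000
edge 3: (17,37)→(3.5,34.5)  cross = 17·34.5 − 3.5·37 = 457.0000; (r_i+r_j)·cross = 20.5·457.0000 = 9368.5000
Σcross = 426.0000 → A = |Σcross|/2 = 213.0000 mm²
Σ(r_i+r_j)·cross = 12651.0000 → first moment M = |Σ|/6 = 2108.5000
R_c = M/A = 2108.5000/213.0000 = 9.8991 mm
θ = 94° = 1.640609 rad
V = θ·R_c·A = 1.640609·9.8991·213.0000 = 3459.225 mm³

Volume = 3459.225 mm³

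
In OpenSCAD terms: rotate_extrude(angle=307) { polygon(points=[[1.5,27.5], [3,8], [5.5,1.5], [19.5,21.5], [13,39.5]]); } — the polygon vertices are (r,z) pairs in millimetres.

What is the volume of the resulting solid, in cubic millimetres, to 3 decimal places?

Profile (r,z), 5 vertices: (1.5,27.5) (3,8) (5.5,1.5) (19.5,21.5) (13,39.5)
edge 0: (1.5,27.5)→(3,8)  cross = 1.5·8 − 3·27.5 = -70.5000; (r_i+r_j)·cross = 4.5·-70.5000 = -317.2500
edge 1: (3,8)→(5.5,1.5)  cross = 3·1.5 − 5.5·8 = -39.5000; (r_i+r_j)·cross = 8.5·-39.5000 = -335.7500
edge 2: (5.5,1.5)→(19.5,21.5)  cross = 5.5·21.5 − 19.5·1.5 = 89.0000; (r_i+r_j)·cross = 25·89.0000 = 2225.0000
edge 3: (19.5,21.5)→(13,39.5)  cross = 19.5·39.5 − 13·21.5 = 490.7500; (r_i+r_j)·cross = 32.5·490.7500 = 15949.3750
edge 4: (13,39.5)→(1.5,27.5)  cross = 13·27.5 − 1.5·39.5 = 298.2500; (r_i+r_j)·cross = 14.5·298.2500 = 4324.6250
Σcross = 768.0000 → A = |Σcross|/2 = 384.0000 mm²
Σ(r_i+r_j)·cross = 21846.0000 → first moment M = |Σ|/6 = 3641.0000
R_c = M/A = 3641.0000/384.0000 = 9.4818 mm
θ = 307° = 5.358161 rad
V = θ·R_c·A = 5.358161·9.4818·384.0000 = 19509.063 mm³

Volume = 19509.063 mm³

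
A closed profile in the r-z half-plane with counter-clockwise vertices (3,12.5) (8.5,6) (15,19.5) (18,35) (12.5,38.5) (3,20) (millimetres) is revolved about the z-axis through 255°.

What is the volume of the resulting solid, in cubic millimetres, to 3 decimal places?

Profile (r,z), 6 vertices: (3,12.5) (8.5,6) (15,19.5) (18,35) (12.5,38.5) (3,20)
edge 0: (3,12.5)→(8.5,6)  cross = 3·6 − 8.5·12.5 = -88.2500; (r_i+r_j)·cross = 11.5·-88.2500 = -1014.8750
edge 1: (8.5,6)→(15,19.5)  cross = 8.5·19.5 − 15·6 = 75.7500; (r_i+r_j)·cross = 23.5·75.7500 = 1780.1250
edge 2: (15,19.5)→(18,35)  cross = 15·35 − 18·19.5 = 174.0000; (r_i+r_j)·cross = 33·174.0000 = 5742.0000
edge 3: (18,35)→(12.5,38.5)  cross = 18·38.5 − 12.5·35 = 255.5000; (r_i+r_j)·cross = 30.5·255.5000 = 7792.7500
edge 4: (12.5,38.5)→(3,20)  cross = 12.5·20 − 3·38.5 = 134.5000; (r_i+r_j)·cross = 15.5·134.5000 = 2084.7500
edge 5: (3,20)→(3,12.5)  cross = 3·12.5 − 3·20 = -22.5000; (r_i+r_j)·cross = 6·-22.5000 = -135.0000
Σcross = 529.0000 → A = |Σcross|/2 = 264.5000 mm²
Σ(r_i+r_j)·cross = 16249.7500 → first moment M = |Σ|/6 = 2708.2917
R_c = M/A = 2708.2917/264.5000 = 10.2393 mm
θ = 255° = 4.450590 rad
V = θ·R_c·A = 4.450590·10.2393·264.5000 = 12053.495 mm³

Volume = 12053.495 mm³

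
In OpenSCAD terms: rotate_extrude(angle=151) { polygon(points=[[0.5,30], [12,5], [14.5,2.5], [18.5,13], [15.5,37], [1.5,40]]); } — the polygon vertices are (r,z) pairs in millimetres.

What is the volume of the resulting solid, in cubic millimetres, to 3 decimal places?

Profile (r,z), 6 vertices: (0.5,30) (12,5) (14.5,2.5) (18.5,13) (15.5,37) (1.5,40)
edge 0: (0.5,30)→(12,5)  cross = 0.5·5 − 12·30 = -357.5000; (r_i+r_j)·cross = 12.5·-357.5000 = -4468.7500
edge 1: (12,5)→(14.5,2.5)  cross = 12·2.5 − 14.5·5 = -42.5000; (r_i+r_j)·cross = 26.5·-42.5000 = -1126.2500
edge 2: (14.5,2.5)→(18.5,13)  cross = 14.5·13 − 18.5·2.5 = 142.2500; (r_i+r_j)·cross = 33·142.2500 = 4694.2500
edge 3: (18.5,13)→(15.5,37)  cross = 18.5·37 − 15.5·13 = 483.0000; (r_i+r_j)·cross = 34·483.0000 = 16422.0000
edge 4: (15.5,37)→(1.5,40)  cross = 15.5·40 − 1.5·37 = 564.5000; (r_i+r_j)·cross = 17·564.5000 = 9596.5000
edge 5: (1.5,40)→(0.5,30)  cross = 1.5·30 − 0.5·40 = 25.0000; (r_i+r_j)·cross = 2·25.0000 = 50.0000
Σcross = 814.7500 → A = |Σcross|/2 = 407.3750 mm²
Σ(r_i+r_j)·cross = 25167.7500 → first moment M = |Σ|/6 = 4194.6250
R_c = M/A = 4194.6250/407.3750 = 10.2967 mm
θ = 151° = 2.635447 rad
V = θ·R_c·A = 2.635447·10.2967·407.3750 = 11054.713 mm³

Volume = 11054.713 mm³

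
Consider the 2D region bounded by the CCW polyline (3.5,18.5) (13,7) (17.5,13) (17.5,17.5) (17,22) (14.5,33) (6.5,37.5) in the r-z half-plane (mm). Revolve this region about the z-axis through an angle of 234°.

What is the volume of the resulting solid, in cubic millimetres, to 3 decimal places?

Profile (r,z), 7 vertices: (3.5,18.5) (13,7) (17.5,13) (17.5,17.5) (17,22) (14.5,33) (6.5,37.5)
edge 0: (3.5,18.5)→(13,7)  cross = 3.5·7 − 13·18.5 = -216.0000; (r_i+r_j)·cross = 16.5·-216.0000 = -3564.0000
edge 1: (13,7)→(17.5,13)  cross = 13·13 − 17.5·7 = 46.5000; (r_i+r_j)·cross = 30.5·46.5000 = 1418.2500
edge 2: (17.5,13)→(17.5,17.5)  cross = 17.5·17.5 − 17.5·13 = 78.7500; (r_i+r_j)·cross = 35·78.7500 = 2756.2500
edge 3: (17.5,17.5)→(17,22)  cross = 17.5·22 − 17·17.5 = 87.5000; (r_i+r_j)·cross = 34.5·87.5000 = 3018.7500
edge 4: (17,22)→(14.5,33)  cross = 17·33 − 14.5·22 = 242.0000; (r_i+r_j)·cross = 31.5·242.0000 = 7623.0000
edge 5: (14.5,33)→(6.5,37.5)  cross = 14.5·37.5 − 6.5·33 = 329.2500; (r_i+r_j)·cross = 21·329.2500 = 6914.2500
edge 6: (6.5,37.5)→(3.5,18.5)  cross = 6.5·18.5 − 3.5·37.5 = -11.0000; (r_i+r_j)·cross = 10·-11.0000 = -110.0000
Σcross = 557.0000 → A = |Σcross|/2 = 278.5000 mm²
Σ(r_i+r_j)·cross = 18056.5000 → first moment M = |Σ|/6 = 3009.4167
R_c = M/A = 3009.4167/278.5000 = 10.8058 mm
θ = 234° = 4.084070 rad
V = θ·R_c·A = 4.084070·10.8058·278.5000 = 12290.670 mm³

Volume = 12290.670 mm³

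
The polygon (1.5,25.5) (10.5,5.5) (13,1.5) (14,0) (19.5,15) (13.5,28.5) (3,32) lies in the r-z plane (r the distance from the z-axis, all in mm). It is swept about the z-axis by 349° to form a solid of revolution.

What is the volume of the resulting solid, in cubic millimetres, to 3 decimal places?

Volume = 19843.731 mm³

Profile (r,z), 7 vertices: (1.5,25.5) (10.5,5.5) (13,1.5) (14,0) (19.5,15) (13.5,28.5) (3,32)
edge 0: (1.5,25.5)→(10.5,5.5)  cross = 1.5·5.5 − 10.5·25.5 = -259.5000; (r_i+r_j)·cross = 12·-259.5000 = -3114.0000
edge 1: (10.5,5.5)→(13,1.5)  cross = 10.5·1.5 − 13·5.5 = -55.7500; (r_i+r_j)·cross = 23.5·-55.7500 = -1310.1250
edge 2: (13,1.5)→(14,0)  cross = 13·0 − 14·1.5 = -21.0000; (r_i+r_j)·cross = 27·-21.0000 = -567.0000
edge 3: (14,0)→(19.5,15)  cross = 14·15 − 19.5·0 = 210.0000; (r_i+r_j)·cross = 33.5·210.0000 = 7035.0000
edge 4: (19.5,15)→(13.5,28.5)  cross = 19.5·28.5 − 13.5·15 = 353.2500; (r_i+r_j)·cross = 33·353.2500 = 11657.2500
edge 5: (13.5,28.5)→(3,32)  cross = 13.5·32 − 3·28.5 = 346.5000; (r_i+r_j)·cross = 16.5·346.5000 = 5717.2500
edge 6: (3,32)→(1.5,25.5)  cross = 3·25.5 − 1.5·32 = 28.5000; (r_i+r_j)·cross = 4.5·28.5000 = 128.2500
Σcross = 602.0000 → A = |Σcross|/2 = 301.0000 mm²
Σ(r_i+r_j)·cross = 19546.6250 → first moment M = |Σ|/6 = 3257.7708
R_c = M/A = 3257.7708/301.0000 = 10.8232 mm
θ = 349° = 6.091199 rad
V = θ·R_c·A = 6.091199·10.8232·301.0000 = 19843.731 mm³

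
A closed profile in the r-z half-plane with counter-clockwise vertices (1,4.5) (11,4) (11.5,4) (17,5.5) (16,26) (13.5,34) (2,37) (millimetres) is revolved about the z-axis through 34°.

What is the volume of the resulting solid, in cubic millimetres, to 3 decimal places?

Volume = 2299.805 mm³

Profile (r,z), 7 vertices: (1,4.5) (11,4) (11.5,4) (17,5.5) (16,26) (13.5,34) (2,37)
edge 0: (1,4.5)→(11,4)  cross = 1·4 − 11·4.5 = -45.5000; (r_i+r_j)·cross = 12·-45.5000 = -546.0000
edge 1: (11,4)→(11.5,4)  cross = 11·4 − 11.5·4 = -2.0000; (r_i+r_j)·cross = 22.5·-2.0000 = -45.0000
edge 2: (11.5,4)→(17,5.5)  cross = 11.5·5.5 − 17·4 = -4.7500; (r_i+r_j)·cross = 28.5·-4.7500 = -135.3750
edge 3: (17,5.5)→(16,26)  cross = 17·26 − 16·5.5 = 354.0000; (r_i+r_j)·cross = 33·354.0000 = 11682.0000
edge 4: (16,26)→(13.5,34)  cross = 16·34 − 13.5·26 = 193.0000; (r_i+r_j)·cross = 29.5·193.0000 = 5693.5000
edge 5: (13.5,34)→(2,37)  cross = 13.5·37 − 2·34 = 431.5000; (r_i+r_j)·cross = 15.5·431.5000 = 6688.2500
edge 6: (2,37)→(1,4.5)  cross = 2·4.5 − 1·37 = -28.0000; (r_i+r_j)·cross = 3·-28.0000 = -84.0000
Σcross = 898.2500 → A = |Σcross|/2 = 449.1250 mm²
Σ(r_i+r_j)·cross = 23253.3750 → first moment M = |Σ|/6 = 3875.5625
R_c = M/A = 3875.5625/449.1250 = 8.6291 mm
θ = 34° = 0.593412 rad
V = θ·R_c·A = 0.593412·8.6291·449.1250 = 2299.805 mm³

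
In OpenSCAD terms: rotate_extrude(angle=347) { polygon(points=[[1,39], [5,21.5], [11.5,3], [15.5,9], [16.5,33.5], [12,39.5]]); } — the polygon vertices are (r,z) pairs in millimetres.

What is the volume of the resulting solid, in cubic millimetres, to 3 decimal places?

Profile (r,z), 6 vertices: (1,39) (5,21.5) (11.5,3) (15.5,9) (16.5,33.5) (12,39.5)
edge 0: (1,39)→(5,21.5)  cross = 1·21.5 − 5·39 = -173.5000; (r_i+r_j)·cross = 6·-173.5000 = -1041.0000
edge 1: (5,21.5)→(11.5,3)  cross = 5·3 − 11.5·21.5 = -232.2500; (r_i+r_j)·cross = 16.5·-232.2500 = -3832.1250
edge 2: (11.5,3)→(15.5,9)  cross = 11.5·9 − 15.5·3 = 57.0000; (r_i+r_j)·cross = 27·57.0000 = 1539.0000
edge 3: (15.5,9)→(16.5,33.5)  cross = 15.5·33.5 − 16.5·9 = 370.7500; (r_i+r_j)·cross = 32·370.7500 = 11864.0000
edge 4: (16.5,33.5)→(12,39.5)  cross = 16.5·39.5 − 12·33.5 = 249.7500; (r_i+r_j)·cross = 28.5·249.7500 = 7117.8750
edge 5: (12,39.5)→(1,39)  cross = 12·39 − 1·39.5 = 428.5000; (r_i+r_j)·cross = 13·428.5000 = 5570.5000
Σcross = 700.2500 → A = |Σcross|/2 = 350.1250 mm²
Σ(r_i+r_j)·cross = 21218.2500 → first moment M = |Σ|/6 = 3536.3750
R_c = M/A = 3536.3750/350.1250 = 10.1003 mm
θ = 347° = 6.056293 rad
V = θ·R_c·A = 6.056293·10.1003·350.1250 = 21417.321 mm³

Volume = 21417.321 mm³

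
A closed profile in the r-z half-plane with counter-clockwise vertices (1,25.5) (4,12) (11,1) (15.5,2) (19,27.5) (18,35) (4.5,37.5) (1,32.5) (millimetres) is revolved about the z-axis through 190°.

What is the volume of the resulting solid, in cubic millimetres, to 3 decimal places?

Profile (r,z), 8 vertices: (1,25.5) (4,12) (11,1) (15.5,2) (19,27.5) (18,35) (4.5,37.5) (1,32.5)
edge 0: (1,25.5)→(4,12)  cross = 1·12 − 4·25.5 = -90.0000; (r_i+r_j)·cross = 5·-90.0000 = -450.0000
edge 1: (4,12)→(11,1)  cross = 4·1 − 11·12 = -128.0000; (r_i+r_j)·cross = 15·-128.0000 = -1920.0000
edge 2: (11,1)→(15.5,2)  cross = 11·2 − 15.5·1 = 6.5000; (r_i+r_j)·cross = 26.5·6.5000 = 172.2500
edge 3: (15.5,2)→(19,27.5)  cross = 15.5·27.5 − 19·2 = 388.2500; (r_i+r_j)·cross = 34.5·388.2500 = 13394.6250
edge 4: (19,27.5)→(18,35)  cross = 19·35 − 18·27.5 = 170.0000; (r_i+r_j)·cross = 37·170.0000 = 6290.0000
edge 5: (18,35)→(4.5,37.5)  cross = 18·37.5 − 4.5·35 = 517.5000; (r_i+r_j)·cross = 22.5·517.5000 = 11643.7500
edge 6: (4.5,37.5)→(1,32.5)  cross = 4.5·32.5 − 1·37.5 = 108.7500; (r_i+r_j)·cross = 5.5·108.7500 = 598.1250
edge 7: (1,32.5)→(1,25.5)  cross = 1·25.5 − 1·32.5 = -7.0000; (r_i+r_j)·cross = 2·-7.0000 = -14.0000
Σcross = 966.0000 → A = |Σcross|/2 = 483.0000 mm²
Σ(r_i+r_j)·cross = 29714.7500 → first moment M = |Σ|/6 = 4952.4583
R_c = M/A = 4952.4583/483.0000 = 10.2535 mm
θ = 190° = 3.316126 rad
V = θ·R_c·A = 3.316126·10.2535·483.0000 = 16422.974 mm³

Volume = 16422.974 mm³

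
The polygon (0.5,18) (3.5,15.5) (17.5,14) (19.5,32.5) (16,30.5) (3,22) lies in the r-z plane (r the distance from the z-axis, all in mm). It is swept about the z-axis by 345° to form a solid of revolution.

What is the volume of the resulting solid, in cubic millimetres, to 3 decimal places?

Profile (r,z), 6 vertices: (0.5,18) (3.5,15.5) (17.5,14) (19.5,32.5) (16,30.5) (3,22)
edge 0: (0.5,18)→(3.5,15.5)  cross = 0.5·15.5 − 3.5·18 = -55.2500; (r_i+r_j)·cross = 4·-55.2500 = -221.0000
edge 1: (3.5,15.5)→(17.5,14)  cross = 3.5·14 − 17.5·15.5 = -222.2500; (r_i+r_j)·cross = 21·-222.2500 = -4667.2500
edge 2: (17.5,14)→(19.5,32.5)  cross = 17.5·32.5 − 19.5·14 = 295.7500; (r_i+r_j)·cross = 37·295.7500 = 10942.7500
edge 3: (19.5,32.5)→(16,30.5)  cross = 19.5·30.5 − 16·32.5 = 74.7500; (r_i+r_j)·cross = 35.5·74.7500 = 2653.6250
edge 4: (16,30.5)→(3,22)  cross = 16·22 − 3·30.5 = 260.5000; (r_i+r_j)·cross = 19·260.5000 = 4949.5000
edge 5: (3,22)→(0.5,18)  cross = 3·18 − 0.5·22 = 43.0000; (r_i+r_j)·cross = 3.5·43.0000 = 150.5000
Σcross = 396.5000 → A = |Σcross|/2 = 198.2500 mm²
Σ(r_i+r_j)·cross = 13808.1250 → first moment M = |Σ|/6 = 2301.3542
R_c = M/A = 2301.3542/198.2500 = 11.6083 mm
θ = 345° = 6.021386 rad
V = θ·R_c·A = 6.021386·11.6083·198.2500 = 13857.342 mm³

Volume = 13857.342 mm³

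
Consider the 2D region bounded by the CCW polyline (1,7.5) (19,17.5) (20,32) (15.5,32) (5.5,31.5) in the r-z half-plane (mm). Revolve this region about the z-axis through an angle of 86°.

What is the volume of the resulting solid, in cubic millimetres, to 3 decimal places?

Volume = 4826.818 mm³

Profile (r,z), 5 vertices: (1,7.5) (19,17.5) (20,32) (15.5,32) (5.5,31.5)
edge 0: (1,7.5)→(19,17.5)  cross = 1·17.5 − 19·7.5 = -125.0000; (r_i+r_j)·cross = 20·-125.0000 = -2500.0000
edge 1: (19,17.5)→(20,32)  cross = 19·32 − 20·17.5 = 258.0000; (r_i+r_j)·cross = 39·258.0000 = 10062.0000
edge 2: (20,32)→(15.5,32)  cross = 20·32 − 15.5·32 = 144.0000; (r_i+r_j)·cross = 35.5·144.0000 = 5112.0000
edge 3: (15.5,32)→(5.5,31.5)  cross = 15.5·31.5 − 5.5·32 = 312.2500; (r_i+r_j)·cross = 21·312.2500 = 6557.2500
edge 4: (5.5,31.5)→(1,7.5)  cross = 5.5·7.5 − 1·31.5 = 9.7500; (r_i+r_j)·cross = 6.5·9.7500 = 63.3750
Σcross = 599.0000 → A = |Σcross|/2 = 299.5000 mm²
Σ(r_i+r_j)·cross = 19294.6250 → first moment M = |Σ|/6 = 3215.7708
R_c = M/A = 3215.7708/299.5000 = 10.7371 mm
θ = 86° = 1.500983 rad
V = θ·R_c·A = 1.500983·10.7371·299.5000 = 4826.818 mm³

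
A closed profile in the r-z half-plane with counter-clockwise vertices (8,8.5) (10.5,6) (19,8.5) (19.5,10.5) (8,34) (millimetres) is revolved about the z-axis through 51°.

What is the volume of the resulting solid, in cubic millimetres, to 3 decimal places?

Volume = 1849.164 mm³

Profile (r,z), 5 vertices: (8,8.5) (10.5,6) (19,8.5) (19.5,10.5) (8,34)
edge 0: (8,8.5)→(10.5,6)  cross = 8·6 − 10.5·8.5 = -41.2500; (r_i+r_j)·cross = 18.5·-41.2500 = -763.1250
edge 1: (10.5,6)→(19,8.5)  cross = 10.5·8.5 − 19·6 = -24.7500; (r_i+r_j)·cross = 29.5·-24.7500 = -730.1250
edge 2: (19,8.5)→(19.5,10.5)  cross = 19·10.5 − 19.5·8.5 = 33.7500; (r_i+r_j)·cross = 38.5·33.7500 = 1299.3750
edge 3: (19.5,10.5)→(8,34)  cross = 19.5·34 − 8·10.5 = 579.0000; (r_i+r_j)·cross = 27.5·579.0000 = 15922.5000
edge 4: (8,34)→(8,8.5)  cross = 8·8.5 − 8·34 = -204.0000; (r_i+r_j)·cross = 16·-204.0000 = -3264.0000
Σcross = 342.7500 → A = |Σcross|/2 = 171.3750 mm²
Σ(r_i+r_j)·cross = 12464.6250 → first moment M = |Σ|/6 = 2077.4375
R_c = M/A = 2077.4375/171.3750 = 12.1222 mm
θ = 51° = 0.890118 rad
V = θ·R_c·A = 0.890118·12.1222·171.3750 = 1849.164 mm³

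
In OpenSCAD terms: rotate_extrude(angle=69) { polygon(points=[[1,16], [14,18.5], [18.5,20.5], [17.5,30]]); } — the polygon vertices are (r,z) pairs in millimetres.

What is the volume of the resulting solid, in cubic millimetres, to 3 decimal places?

Profile (r,z), 4 vertices: (1,16) (14,18.5) (18.5,20.5) (17.5,30)
edge 0: (1,16)→(14,18.5)  cross = 1·18.5 − 14·16 = -205.5000; (r_i+r_j)·cross = 15·-205.5000 = -3082.5000
edge 1: (14,18.5)→(18.5,20.5)  cross = 14·20.5 − 18.5·18.5 = -55.2500; (r_i+r_j)·cross = 32.5·-55.2500 = -1795.6250
edge 2: (18.5,20.5)→(17.5,30)  cross = 18.5·30 − 17.5·20.5 = 196.2500; (r_i+r_j)·cross = 36·196.2500 = 7065.0000
edge 3: (17.5,30)→(1,16)  cross = 17.5·16 − 1·30 = 250.0000; (r_i+r_j)·cross = 18.5·250.0000 = 4625.0000
Σcross = 185.5000 → A = |Σcross|/2 = 92.7500 mm²
Σ(r_i+r_j)·cross = 6811.8750 → first moment M = |Σ|/6 = 1135.3125
R_c = M/A = 1135.3125/92.7500 = 12.2406 mm
θ = 69° = 1.204277 rad
V = θ·R_c·A = 1.204277·12.2406·92.7500 = 1367.231 mm³

Volume = 1367.231 mm³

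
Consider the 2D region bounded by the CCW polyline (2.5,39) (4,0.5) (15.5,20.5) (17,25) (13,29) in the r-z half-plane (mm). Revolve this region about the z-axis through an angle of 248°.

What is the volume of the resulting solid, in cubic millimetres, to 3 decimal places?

Volume = 9727.575 mm³

Profile (r,z), 5 vertices: (2.5,39) (4,0.5) (15.5,20.5) (17,25) (13,29)
edge 0: (2.5,39)→(4,0.5)  cross = 2.5·0.5 − 4·39 = -154.7500; (r_i+r_j)·cross = 6.5·-154.7500 = -1005.8750
edge 1: (4,0.5)→(15.5,20.5)  cross = 4·20.5 − 15.5·0.5 = 74.2500; (r_i+r_j)·cross = 19.5·74.2500 = 1447.8750
edge 2: (15.5,20.5)→(17,25)  cross = 15.5·25 − 17·20.5 = 39.0000; (r_i+r_j)·cross = 32.5·39.0000 = 1267.5000
edge 3: (17,25)→(13,29)  cross = 17·29 − 13·25 = 168.0000; (r_i+r_j)·cross = 30·168.0000 = 5040.0000
edge 4: (13,29)→(2.5,39)  cross = 13·39 − 2.5·29 = 434.5000; (r_i+r_j)·cross = 15.5·434.5000 = 6734.7500
Σcross = 561.0000 → A = |Σcross|/2 = 280.5000 mm²
Σ(r_i+r_j)·cross = 13484.2500 → first moment M = |Σ|/6 = 2247.3750
R_c = M/A = 2247.3750/280.5000 = 8.0120 mm
θ = 248° = 4.328417 rad
V = θ·R_c·A = 4.328417·8.0120·280.5000 = 9727.575 mm³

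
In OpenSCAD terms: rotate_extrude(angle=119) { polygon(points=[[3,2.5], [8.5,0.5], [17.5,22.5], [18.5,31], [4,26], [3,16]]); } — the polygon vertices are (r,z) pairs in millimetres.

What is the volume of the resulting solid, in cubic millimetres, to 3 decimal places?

Volume = 5799.644 mm³

Profile (r,z), 6 vertices: (3,2.5) (8.5,0.5) (17.5,22.5) (18.5,31) (4,26) (3,16)
edge 0: (3,2.5)→(8.5,0.5)  cross = 3·0.5 − 8.5·2.5 = -19.7500; (r_i+r_j)·cross = 11.5·-19.7500 = -227.1250
edge 1: (8.5,0.5)→(17.5,22.5)  cross = 8.5·22.5 − 17.5·0.5 = 182.5000; (r_i+r_j)·cross = 26·182.5000 = 4745.0000
edge 2: (17.5,22.5)→(18.5,31)  cross = 17.5·31 − 18.5·22.5 = 126.2500; (r_i+r_j)·cross = 36·126.2500 = 4545.0000
edge 3: (18.5,31)→(4,26)  cross = 18.5·26 − 4·31 = 357.0000; (r_i+r_j)·cross = 22.5·357.0000 = 8032.5000
edge 4: (4,26)→(3,16)  cross = 4·16 − 3·26 = -14.0000; (r_i+r_j)·cross = 7·-14.0000 = -98.0000
edge 5: (3,16)→(3,2.5)  cross = 3·2.5 − 3·16 = -40.5000; (r_i+r_j)·cross = 6·-40.5000 = -243.0000
Σcross = 591.5000 → A = |Σcross|/2 = 295.7500 mm²
Σ(r_i+r_j)·cross = 16754.3750 → first moment M = |Σ|/6 = 2792.3958
R_c = M/A = 2792.3958/295.7500 = 9.4417 mm
θ = 119° = 2.076942 rad
V = θ·R_c·A = 2.076942·9.4417·295.7500 = 5799.644 mm³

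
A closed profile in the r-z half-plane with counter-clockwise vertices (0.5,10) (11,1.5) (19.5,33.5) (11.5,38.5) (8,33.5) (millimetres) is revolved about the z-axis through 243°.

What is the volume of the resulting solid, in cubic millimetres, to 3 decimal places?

Profile (r,z), 5 vertices: (0.5,10) (11,1.5) (19.5,33.5) (11.5,38.5) (8,33.5)
edge 0: (0.5,10)→(11,1.5)  cross = 0.5·1.5 − 11·10 = -109.2500; (r_i+r_j)·cross = 11.5·-109.2500 = -1256.3750
edge 1: (11,1.5)→(19.5,33.5)  cross = 11·33.5 − 19.5·1.5 = 339.2500; (r_i+r_j)·cross = 30.5·339.2500 = 10347.1250
edge 2: (19.5,33.5)→(11.5,38.5)  cross = 19.5·38.5 − 11.5·33.5 = 365.5000; (r_i+r_j)·cross = 31·365.5000 = 11330.5000
edge 3: (11.5,38.5)→(8,33.5)  cross = 11.5·33.5 − 8·38.5 = 77.2500; (r_i+r_j)·cross = 19.5·77.2500 = 1506.3750
edge 4: (8,33.5)→(0.5,10)  cross = 8·10 − 0.5·33.5 = 63.2500; (r_i+r_j)·cross = 8.5·63.2500 = 537.6250
Σcross = 736.0000 → A = |Σcross|/2 = 368.0000 mm²
Σ(r_i+r_j)·cross = 22465.2500 → first moment M = |Σ|/6 = 3744.2083
R_c = M/A = 3744.2083/368.0000 = 10.1745 mm
θ = 243° = 4.241150 rad
V = θ·R_c·A = 4.241150·10.1745·368.0000 = 15879.749 mm³

Volume = 15879.749 mm³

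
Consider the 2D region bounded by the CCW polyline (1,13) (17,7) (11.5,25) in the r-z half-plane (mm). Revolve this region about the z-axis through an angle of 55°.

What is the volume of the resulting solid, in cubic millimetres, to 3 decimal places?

Profile (r,z), 3 vertices: (1,13) (17,7) (11.5,25)
edge 0: (1,13)→(17,7)  cross = 1·7 − 17·13 = -214.0000; (r_i+r_j)·cross = 18·-214.0000 = -3852.0000
edge 1: (17,7)→(11.5,25)  cross = 17·25 − 11.5·7 = 344.5000; (r_i+r_j)·cross = 28.5·344.5000 = 9818.2500
edge 2: (11.5,25)→(1,13)  cross = 11.5·13 − 1·25 = 124.5000; (r_i+r_j)·cross = 12.5·124.5000 = 1556.2500
Σcross = 255.0000 → A = |Σcross|/2 = 127.5000 mm²
Σ(r_i+r_j)·cross = 7522.5000 → first moment M = |Σ|/6 = 1253.7500
R_c = M/A = 1253.7500/127.5000 = 9.8333 mm
θ = 55° = 0.959931 rad
V = θ·R_c·A = 0.959931·9.8333·127.5000 = 1203.514 mm³

Volume = 1203.514 mm³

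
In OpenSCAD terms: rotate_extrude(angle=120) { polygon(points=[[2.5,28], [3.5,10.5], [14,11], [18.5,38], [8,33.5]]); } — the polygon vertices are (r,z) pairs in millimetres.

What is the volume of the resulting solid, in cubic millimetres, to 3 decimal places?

Profile (r,z), 5 vertices: (2.5,28) (3.5,10.5) (14,11) (18.5,38) (8,33.5)
edge 0: (2.5,28)→(3.5,10.5)  cross = 2.5·10.5 − 3.5·28 = -71.7500; (r_i+r_j)·cross = 6·-71.7500 = -430.5000
edge 1: (3.5,10.5)→(14,11)  cross = 3.5·11 − 14·10.5 = -108.5000; (r_i+r_j)·cross = 17.5·-108.5000 = -1898.7500
edge 2: (14,11)→(18.5,38)  cross = 14·38 − 18.5·11 = 328.5000; (r_i+r_j)·cross = 32.5·328.5000 = 10676.2500
edge 3: (18.5,38)→(8,33.5)  cross = 18.5·33.5 − 8·38 = 315.7500; (r_i+r_j)·cross = 26.5·315.7500 = 8367.3750
edge 4: (8,33.5)→(2.5,28)  cross = 8·28 − 2.5·33.5 = 140.2500; (r_i+r_j)·cross = 10.5·140.2500 = 1472.6250
Σcross = 604.2500 → A = |Σcross|/2 = 302.1250 mm²
Σ(r_i+r_j)·cross = 18187.0000 → first moment M = |Σ|/6 = 3031.1667
R_c = M/A = 3031.1667/302.1250 = 10.0328 mm
θ = 120° = 2.094395 rad
V = θ·R_c·A = 2.094395·10.0328·302.1250 = 6348.461 mm³

Volume = 6348.461 mm³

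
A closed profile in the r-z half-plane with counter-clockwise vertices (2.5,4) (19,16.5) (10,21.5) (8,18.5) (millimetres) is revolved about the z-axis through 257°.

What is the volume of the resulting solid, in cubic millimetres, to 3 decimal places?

Profile (r,z), 4 vertices: (2.5,4) (19,16.5) (10,21.5) (8,18.5)
edge 0: (2.5,4)→(19,16.5)  cross = 2.5·16.5 − 19·4 = -34.7500; (r_i+r_j)·cross = 21.5·-34.7500 = -747.1250
edge 1: (19,16.5)→(10,21.5)  cross = 19·21.5 − 10·16.5 = 243.5000; (r_i+r_j)·cross = 29·243.5000 = 7061.5000
edge 2: (10,21.5)→(8,18.5)  cross = 10·18.5 − 8·21.5 = 13.0000; (r_i+r_j)·cross = 18·13.0000 = 234.0000
edge 3: (8,18.5)→(2.5,4)  cross = 8·4 − 2.5·18.5 = -14.2500; (r_i+r_j)·cross = 10.5·-14.2500 = -149.6250
Σcross = 207.5000 → A = |Σcross|/2 = 103.7500 mm²
Σ(r_i+r_j)·cross = 6398.7500 → first moment M = |Σ|/6 = 1066.4583
R_c = M/A = 1066.4583/103.7500 = 10.2791 mm
θ = 257° = 4.485496 rad
V = θ·R_c·A = 4.485496·10.2791·103.7500 = 4783.595 mm³

Volume = 4783.595 mm³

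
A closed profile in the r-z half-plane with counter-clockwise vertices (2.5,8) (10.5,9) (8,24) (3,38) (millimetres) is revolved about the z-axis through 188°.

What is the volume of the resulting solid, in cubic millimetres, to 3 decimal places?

Profile (r,z), 4 vertices: (2.5,8) (10.5,9) (8,24) (3,38)
edge 0: (2.5,8)→(10.5,9)  cross = 2.5·9 − 10.5·8 = -61.5000; (r_i+r_j)·cross = 13·-61.5000 = -799.5000
edge 1: (10.5,9)→(8,24)  cross = 10.5·24 − 8·9 = 180.0000; (r_i+r_j)·cross = 18.5·180.0000 = 3330.0000
edge 2: (8,24)→(3,38)  cross = 8·38 − 3·24 = 232.0000; (r_i+r_j)·cross = 11·232.0000 = 2552.0000
edge 3: (3,38)→(2.5,8)  cross = 3·8 − 2.5·38 = -71.0000; (r_i+r_j)·cross = 5.5·-71.0000 = -390.5000
Σcross = 279.5000 → A = |Σcross|/2 = 139.7500 mm²
Σ(r_i+r_j)·cross = 4692.0000 → first moment M = |Σ|/6 = 782.0000
R_c = M/A = 782.0000/139.7500 = 5.5957 mm
θ = 188° = 3.281219 rad
V = θ·R_c·A = 3.281219·5.5957·139.7500 = 2565.913 mm³

Volume = 2565.913 mm³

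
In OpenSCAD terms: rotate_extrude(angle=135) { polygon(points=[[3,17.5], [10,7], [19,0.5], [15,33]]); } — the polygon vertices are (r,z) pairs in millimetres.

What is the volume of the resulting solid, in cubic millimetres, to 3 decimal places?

Profile (r,z), 4 vertices: (3,17.5) (10,7) (19,0.5) (15,33)
edge 0: (3,17.5)→(10,7)  cross = 3·7 − 10·17.5 = -154.0000; (r_i+r_j)·cross = 13·-154.0000 = -2002.0000
edge 1: (10,7)→(19,0.5)  cross = 10·0.5 − 19·7 = -128.0000; (r_i+r_j)·cross = 29·-128.0000 = -3712.0000
edge 2: (19,0.5)→(15,33)  cross = 19·33 − 15·0.5 = 619.5000; (r_i+r_j)·cross = 34·619.5000 = 21063.0000
edge 3: (15,33)→(3,17.5)  cross = 15·17.5 − 3·33 = 163.5000; (r_i+r_j)·cross = 18·163.5000 = 2943.0000
Σcross = 501.0000 → A = |Σcross|/2 = 250.5000 mm²
Σ(r_i+r_j)·cross = 18292.0000 → first moment M = |Σ|/6 = 3048.6667
R_c = M/A = 3048.6667/250.5000 = 12.1703 mm
θ = 135° = 2.356194 rad
V = θ·R_c·A = 2.356194·12.1703·250.5000 = 7183.252 mm³

Volume = 7183.252 mm³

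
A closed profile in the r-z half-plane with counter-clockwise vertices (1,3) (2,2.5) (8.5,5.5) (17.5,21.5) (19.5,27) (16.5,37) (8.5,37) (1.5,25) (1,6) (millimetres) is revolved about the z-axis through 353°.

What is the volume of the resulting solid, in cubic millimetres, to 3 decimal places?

Volume = 23577.295 mm³

Profile (r,z), 9 vertices: (1,3) (2,2.5) (8.5,5.5) (17.5,21.5) (19.5,27) (16.5,37) (8.5,37) (1.5,25) (1,6)
edge 0: (1,3)→(2,2.5)  cross = 1·2.5 − 2·3 = -3.5000; (r_i+r_j)·cross = 3·-3.5000 = -10.5000
edge 1: (2,2.5)→(8.5,5.5)  cross = 2·5.5 − 8.5·2.5 = -10.2500; (r_i+r_j)·cross = 10.5·-10.2500 = -107.6250
edge 2: (8.5,5.5)→(17.5,21.5)  cross = 8.5·21.5 − 17.5·5.5 = 86.5000; (r_i+r_j)·cross = 26·86.5000 = 2249.0000
edge 3: (17.5,21.5)→(19.5,27)  cross = 17.5·27 − 19.5·21.5 = 53.2500; (r_i+r_j)·cross = 37·53.2500 = 1970.2500
edge 4: (19.5,27)→(16.5,37)  cross = 19.5·37 − 16.5·27 = 276.0000; (r_i+r_j)·cross = 36·276.0000 = 9936.0000
edge 5: (16.5,37)→(8.5,37)  cross = 16.5·37 − 8.5·37 = 296.0000; (r_i+r_j)·cross = 25·296.0000 = 7400.0000
edge 6: (8.5,37)→(1.5,25)  cross = 8.5·25 − 1.5·37 = 157.0000; (r_i+r_j)·cross = 10·157.0000 = 1570.0000
edge 7: (1.5,25)→(1,6)  cross = 1.5·6 − 1·25 = -16.0000; (r_i+r_j)·cross = 2.5·-16.0000 = -40.0000
edge 8: (1,6)→(1,3)  cross = 1·3 − 1·6 = -3.0000; (r_i+r_j)·cross = 2·-3.0000 = -6.0000
Σcross = 836.0000 → A = |Σcross|/2 = 418.0000 mm²
Σ(r_i+r_j)·cross = 22961.1250 → first moment M = |Σ|/6 = 3826.8542
R_c = M/A = 3826.8542/418.0000 = 9.1552 mm
θ = 353° = 6.161012 rad
V = θ·R_c·A = 6.161012·9.1552·418.0000 = 23577.295 mm³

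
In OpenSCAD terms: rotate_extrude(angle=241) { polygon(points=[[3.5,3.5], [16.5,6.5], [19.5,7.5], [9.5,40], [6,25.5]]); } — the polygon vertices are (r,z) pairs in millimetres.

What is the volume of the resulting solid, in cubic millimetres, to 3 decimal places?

Volume = 13412.484 mm³

Profile (r,z), 5 vertices: (3.5,3.5) (16.5,6.5) (19.5,7.5) (9.5,40) (6,25.5)
edge 0: (3.5,3.5)→(16.5,6.5)  cross = 3.5·6.5 − 16.5·3.5 = -35.0000; (r_i+r_j)·cross = 20·-35.0000 = -700.0000
edge 1: (16.5,6.5)→(19.5,7.5)  cross = 16.5·7.5 − 19.5·6.5 = -3.0000; (r_i+r_j)·cross = 36·-3.0000 = -108.0000
edge 2: (19.5,7.5)→(9.5,40)  cross = 19.5·40 − 9.5·7.5 = 708.7500; (r_i+r_j)·cross = 29·708.7500 = 20553.7500
edge 3: (9.5,40)→(6,25.5)  cross = 9.5·25.5 − 6·40 = 2.2500; (r_i+r_j)·cross = 15.5·2.2500 = 34.8750
edge 4: (6,25.5)→(3.5,3.5)  cross = 6·3.5 − 3.5·25.5 = -68.2500; (r_i+r_j)·cross = 9.5·-68.2500 = -648.3750
Σcross = 604.7500 → A = |Σcross|/2 = 302.3750 mm²
Σ(r_i+r_j)·cross = 19132.2500 → first moment M = |Σ|/6 = 3188.7083
R_c = M/A = 3188.7083/302.3750 = 10.5455 mm
θ = 241° = 4.206243 rad
V = θ·R_c·A = 4.206243·10.5455·302.3750 = 13412.484 mm³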